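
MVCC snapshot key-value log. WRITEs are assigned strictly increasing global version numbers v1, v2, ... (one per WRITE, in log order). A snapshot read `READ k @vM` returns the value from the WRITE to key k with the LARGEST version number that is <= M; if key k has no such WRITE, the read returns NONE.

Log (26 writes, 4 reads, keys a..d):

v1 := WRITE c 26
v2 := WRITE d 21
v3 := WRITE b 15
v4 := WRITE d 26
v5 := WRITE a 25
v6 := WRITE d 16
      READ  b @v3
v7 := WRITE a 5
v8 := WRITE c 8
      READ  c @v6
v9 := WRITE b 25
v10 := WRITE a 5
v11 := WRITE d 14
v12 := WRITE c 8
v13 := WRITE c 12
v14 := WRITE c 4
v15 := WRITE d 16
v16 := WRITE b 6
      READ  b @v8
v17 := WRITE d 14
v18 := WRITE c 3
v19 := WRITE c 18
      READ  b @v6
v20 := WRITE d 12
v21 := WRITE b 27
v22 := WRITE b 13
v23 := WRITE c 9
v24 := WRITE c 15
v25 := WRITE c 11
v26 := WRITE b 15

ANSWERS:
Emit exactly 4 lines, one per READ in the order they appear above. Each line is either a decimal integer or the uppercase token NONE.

v1: WRITE c=26  (c history now [(1, 26)])
v2: WRITE d=21  (d history now [(2, 21)])
v3: WRITE b=15  (b history now [(3, 15)])
v4: WRITE d=26  (d history now [(2, 21), (4, 26)])
v5: WRITE a=25  (a history now [(5, 25)])
v6: WRITE d=16  (d history now [(2, 21), (4, 26), (6, 16)])
READ b @v3: history=[(3, 15)] -> pick v3 -> 15
v7: WRITE a=5  (a history now [(5, 25), (7, 5)])
v8: WRITE c=8  (c history now [(1, 26), (8, 8)])
READ c @v6: history=[(1, 26), (8, 8)] -> pick v1 -> 26
v9: WRITE b=25  (b history now [(3, 15), (9, 25)])
v10: WRITE a=5  (a history now [(5, 25), (7, 5), (10, 5)])
v11: WRITE d=14  (d history now [(2, 21), (4, 26), (6, 16), (11, 14)])
v12: WRITE c=8  (c history now [(1, 26), (8, 8), (12, 8)])
v13: WRITE c=12  (c history now [(1, 26), (8, 8), (12, 8), (13, 12)])
v14: WRITE c=4  (c history now [(1, 26), (8, 8), (12, 8), (13, 12), (14, 4)])
v15: WRITE d=16  (d history now [(2, 21), (4, 26), (6, 16), (11, 14), (15, 16)])
v16: WRITE b=6  (b history now [(3, 15), (9, 25), (16, 6)])
READ b @v8: history=[(3, 15), (9, 25), (16, 6)] -> pick v3 -> 15
v17: WRITE d=14  (d history now [(2, 21), (4, 26), (6, 16), (11, 14), (15, 16), (17, 14)])
v18: WRITE c=3  (c history now [(1, 26), (8, 8), (12, 8), (13, 12), (14, 4), (18, 3)])
v19: WRITE c=18  (c history now [(1, 26), (8, 8), (12, 8), (13, 12), (14, 4), (18, 3), (19, 18)])
READ b @v6: history=[(3, 15), (9, 25), (16, 6)] -> pick v3 -> 15
v20: WRITE d=12  (d history now [(2, 21), (4, 26), (6, 16), (11, 14), (15, 16), (17, 14), (20, 12)])
v21: WRITE b=27  (b history now [(3, 15), (9, 25), (16, 6), (21, 27)])
v22: WRITE b=13  (b history now [(3, 15), (9, 25), (16, 6), (21, 27), (22, 13)])
v23: WRITE c=9  (c history now [(1, 26), (8, 8), (12, 8), (13, 12), (14, 4), (18, 3), (19, 18), (23, 9)])
v24: WRITE c=15  (c history now [(1, 26), (8, 8), (12, 8), (13, 12), (14, 4), (18, 3), (19, 18), (23, 9), (24, 15)])
v25: WRITE c=11  (c history now [(1, 26), (8, 8), (12, 8), (13, 12), (14, 4), (18, 3), (19, 18), (23, 9), (24, 15), (25, 11)])
v26: WRITE b=15  (b history now [(3, 15), (9, 25), (16, 6), (21, 27), (22, 13), (26, 15)])

Answer: 15
26
15
15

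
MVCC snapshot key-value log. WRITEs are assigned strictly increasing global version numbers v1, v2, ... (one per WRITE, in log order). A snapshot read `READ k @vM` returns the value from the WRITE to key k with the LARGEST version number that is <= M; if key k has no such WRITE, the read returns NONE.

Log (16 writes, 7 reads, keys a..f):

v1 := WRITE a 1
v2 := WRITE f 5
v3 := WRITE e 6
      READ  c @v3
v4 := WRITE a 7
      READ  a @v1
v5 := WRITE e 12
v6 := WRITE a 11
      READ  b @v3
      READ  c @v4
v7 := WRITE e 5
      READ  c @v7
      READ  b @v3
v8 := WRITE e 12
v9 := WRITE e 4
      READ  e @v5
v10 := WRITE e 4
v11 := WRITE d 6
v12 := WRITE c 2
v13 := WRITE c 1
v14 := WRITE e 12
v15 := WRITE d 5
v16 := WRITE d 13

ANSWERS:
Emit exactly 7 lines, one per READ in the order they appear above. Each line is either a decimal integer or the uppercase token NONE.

Answer: NONE
1
NONE
NONE
NONE
NONE
12

Derivation:
v1: WRITE a=1  (a history now [(1, 1)])
v2: WRITE f=5  (f history now [(2, 5)])
v3: WRITE e=6  (e history now [(3, 6)])
READ c @v3: history=[] -> no version <= 3 -> NONE
v4: WRITE a=7  (a history now [(1, 1), (4, 7)])
READ a @v1: history=[(1, 1), (4, 7)] -> pick v1 -> 1
v5: WRITE e=12  (e history now [(3, 6), (5, 12)])
v6: WRITE a=11  (a history now [(1, 1), (4, 7), (6, 11)])
READ b @v3: history=[] -> no version <= 3 -> NONE
READ c @v4: history=[] -> no version <= 4 -> NONE
v7: WRITE e=5  (e history now [(3, 6), (5, 12), (7, 5)])
READ c @v7: history=[] -> no version <= 7 -> NONE
READ b @v3: history=[] -> no version <= 3 -> NONE
v8: WRITE e=12  (e history now [(3, 6), (5, 12), (7, 5), (8, 12)])
v9: WRITE e=4  (e history now [(3, 6), (5, 12), (7, 5), (8, 12), (9, 4)])
READ e @v5: history=[(3, 6), (5, 12), (7, 5), (8, 12), (9, 4)] -> pick v5 -> 12
v10: WRITE e=4  (e history now [(3, 6), (5, 12), (7, 5), (8, 12), (9, 4), (10, 4)])
v11: WRITE d=6  (d history now [(11, 6)])
v12: WRITE c=2  (c history now [(12, 2)])
v13: WRITE c=1  (c history now [(12, 2), (13, 1)])
v14: WRITE e=12  (e history now [(3, 6), (5, 12), (7, 5), (8, 12), (9, 4), (10, 4), (14, 12)])
v15: WRITE d=5  (d history now [(11, 6), (15, 5)])
v16: WRITE d=13  (d history now [(11, 6), (15, 5), (16, 13)])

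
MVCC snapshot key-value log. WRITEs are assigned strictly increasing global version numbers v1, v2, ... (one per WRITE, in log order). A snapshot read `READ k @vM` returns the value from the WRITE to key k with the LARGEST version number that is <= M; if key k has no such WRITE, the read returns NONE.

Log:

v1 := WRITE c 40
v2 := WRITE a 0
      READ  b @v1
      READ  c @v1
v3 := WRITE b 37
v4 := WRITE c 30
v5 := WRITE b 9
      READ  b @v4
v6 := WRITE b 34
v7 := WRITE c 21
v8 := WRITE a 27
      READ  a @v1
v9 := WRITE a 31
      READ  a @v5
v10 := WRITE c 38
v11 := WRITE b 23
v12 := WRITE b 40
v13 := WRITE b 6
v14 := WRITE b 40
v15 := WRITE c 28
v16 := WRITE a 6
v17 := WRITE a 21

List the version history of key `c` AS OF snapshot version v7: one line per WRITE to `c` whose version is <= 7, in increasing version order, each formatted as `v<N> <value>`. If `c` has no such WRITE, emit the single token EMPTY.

Answer: v1 40
v4 30
v7 21

Derivation:
Scan writes for key=c with version <= 7:
  v1 WRITE c 40 -> keep
  v2 WRITE a 0 -> skip
  v3 WRITE b 37 -> skip
  v4 WRITE c 30 -> keep
  v5 WRITE b 9 -> skip
  v6 WRITE b 34 -> skip
  v7 WRITE c 21 -> keep
  v8 WRITE a 27 -> skip
  v9 WRITE a 31 -> skip
  v10 WRITE c 38 -> drop (> snap)
  v11 WRITE b 23 -> skip
  v12 WRITE b 40 -> skip
  v13 WRITE b 6 -> skip
  v14 WRITE b 40 -> skip
  v15 WRITE c 28 -> drop (> snap)
  v16 WRITE a 6 -> skip
  v17 WRITE a 21 -> skip
Collected: [(1, 40), (4, 30), (7, 21)]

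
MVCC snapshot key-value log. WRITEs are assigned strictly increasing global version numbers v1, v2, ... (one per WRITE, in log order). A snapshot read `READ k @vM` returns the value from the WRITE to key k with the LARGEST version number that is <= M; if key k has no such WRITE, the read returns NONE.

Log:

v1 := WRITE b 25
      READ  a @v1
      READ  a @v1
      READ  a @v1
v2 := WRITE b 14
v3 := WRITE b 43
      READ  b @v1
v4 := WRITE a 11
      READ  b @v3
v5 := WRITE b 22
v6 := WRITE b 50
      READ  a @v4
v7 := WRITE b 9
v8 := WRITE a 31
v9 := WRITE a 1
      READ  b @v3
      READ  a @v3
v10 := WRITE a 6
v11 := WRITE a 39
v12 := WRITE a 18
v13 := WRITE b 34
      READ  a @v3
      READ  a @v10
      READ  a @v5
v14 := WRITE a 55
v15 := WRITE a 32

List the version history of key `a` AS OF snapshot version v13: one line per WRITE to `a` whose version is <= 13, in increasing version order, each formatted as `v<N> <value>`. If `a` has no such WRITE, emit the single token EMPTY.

Answer: v4 11
v8 31
v9 1
v10 6
v11 39
v12 18

Derivation:
Scan writes for key=a with version <= 13:
  v1 WRITE b 25 -> skip
  v2 WRITE b 14 -> skip
  v3 WRITE b 43 -> skip
  v4 WRITE a 11 -> keep
  v5 WRITE b 22 -> skip
  v6 WRITE b 50 -> skip
  v7 WRITE b 9 -> skip
  v8 WRITE a 31 -> keep
  v9 WRITE a 1 -> keep
  v10 WRITE a 6 -> keep
  v11 WRITE a 39 -> keep
  v12 WRITE a 18 -> keep
  v13 WRITE b 34 -> skip
  v14 WRITE a 55 -> drop (> snap)
  v15 WRITE a 32 -> drop (> snap)
Collected: [(4, 11), (8, 31), (9, 1), (10, 6), (11, 39), (12, 18)]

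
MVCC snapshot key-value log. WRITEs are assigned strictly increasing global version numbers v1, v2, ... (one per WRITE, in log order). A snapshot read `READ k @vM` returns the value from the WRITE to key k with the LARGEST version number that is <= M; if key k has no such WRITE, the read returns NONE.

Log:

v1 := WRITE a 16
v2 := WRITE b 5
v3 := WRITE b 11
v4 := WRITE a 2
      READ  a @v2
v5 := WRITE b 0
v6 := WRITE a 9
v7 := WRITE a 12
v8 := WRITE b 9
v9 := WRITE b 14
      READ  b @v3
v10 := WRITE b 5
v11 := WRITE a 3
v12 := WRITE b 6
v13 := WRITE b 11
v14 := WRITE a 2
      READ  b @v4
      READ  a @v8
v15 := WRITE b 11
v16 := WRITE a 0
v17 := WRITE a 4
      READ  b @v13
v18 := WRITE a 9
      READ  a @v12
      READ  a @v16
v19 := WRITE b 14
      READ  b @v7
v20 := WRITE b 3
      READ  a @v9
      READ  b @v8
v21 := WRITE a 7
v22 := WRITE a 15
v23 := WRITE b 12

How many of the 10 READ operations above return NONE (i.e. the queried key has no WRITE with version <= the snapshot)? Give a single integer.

v1: WRITE a=16  (a history now [(1, 16)])
v2: WRITE b=5  (b history now [(2, 5)])
v3: WRITE b=11  (b history now [(2, 5), (3, 11)])
v4: WRITE a=2  (a history now [(1, 16), (4, 2)])
READ a @v2: history=[(1, 16), (4, 2)] -> pick v1 -> 16
v5: WRITE b=0  (b history now [(2, 5), (3, 11), (5, 0)])
v6: WRITE a=9  (a history now [(1, 16), (4, 2), (6, 9)])
v7: WRITE a=12  (a history now [(1, 16), (4, 2), (6, 9), (7, 12)])
v8: WRITE b=9  (b history now [(2, 5), (3, 11), (5, 0), (8, 9)])
v9: WRITE b=14  (b history now [(2, 5), (3, 11), (5, 0), (8, 9), (9, 14)])
READ b @v3: history=[(2, 5), (3, 11), (5, 0), (8, 9), (9, 14)] -> pick v3 -> 11
v10: WRITE b=5  (b history now [(2, 5), (3, 11), (5, 0), (8, 9), (9, 14), (10, 5)])
v11: WRITE a=3  (a history now [(1, 16), (4, 2), (6, 9), (7, 12), (11, 3)])
v12: WRITE b=6  (b history now [(2, 5), (3, 11), (5, 0), (8, 9), (9, 14), (10, 5), (12, 6)])
v13: WRITE b=11  (b history now [(2, 5), (3, 11), (5, 0), (8, 9), (9, 14), (10, 5), (12, 6), (13, 11)])
v14: WRITE a=2  (a history now [(1, 16), (4, 2), (6, 9), (7, 12), (11, 3), (14, 2)])
READ b @v4: history=[(2, 5), (3, 11), (5, 0), (8, 9), (9, 14), (10, 5), (12, 6), (13, 11)] -> pick v3 -> 11
READ a @v8: history=[(1, 16), (4, 2), (6, 9), (7, 12), (11, 3), (14, 2)] -> pick v7 -> 12
v15: WRITE b=11  (b history now [(2, 5), (3, 11), (5, 0), (8, 9), (9, 14), (10, 5), (12, 6), (13, 11), (15, 11)])
v16: WRITE a=0  (a history now [(1, 16), (4, 2), (6, 9), (7, 12), (11, 3), (14, 2), (16, 0)])
v17: WRITE a=4  (a history now [(1, 16), (4, 2), (6, 9), (7, 12), (11, 3), (14, 2), (16, 0), (17, 4)])
READ b @v13: history=[(2, 5), (3, 11), (5, 0), (8, 9), (9, 14), (10, 5), (12, 6), (13, 11), (15, 11)] -> pick v13 -> 11
v18: WRITE a=9  (a history now [(1, 16), (4, 2), (6, 9), (7, 12), (11, 3), (14, 2), (16, 0), (17, 4), (18, 9)])
READ a @v12: history=[(1, 16), (4, 2), (6, 9), (7, 12), (11, 3), (14, 2), (16, 0), (17, 4), (18, 9)] -> pick v11 -> 3
READ a @v16: history=[(1, 16), (4, 2), (6, 9), (7, 12), (11, 3), (14, 2), (16, 0), (17, 4), (18, 9)] -> pick v16 -> 0
v19: WRITE b=14  (b history now [(2, 5), (3, 11), (5, 0), (8, 9), (9, 14), (10, 5), (12, 6), (13, 11), (15, 11), (19, 14)])
READ b @v7: history=[(2, 5), (3, 11), (5, 0), (8, 9), (9, 14), (10, 5), (12, 6), (13, 11), (15, 11), (19, 14)] -> pick v5 -> 0
v20: WRITE b=3  (b history now [(2, 5), (3, 11), (5, 0), (8, 9), (9, 14), (10, 5), (12, 6), (13, 11), (15, 11), (19, 14), (20, 3)])
READ a @v9: history=[(1, 16), (4, 2), (6, 9), (7, 12), (11, 3), (14, 2), (16, 0), (17, 4), (18, 9)] -> pick v7 -> 12
READ b @v8: history=[(2, 5), (3, 11), (5, 0), (8, 9), (9, 14), (10, 5), (12, 6), (13, 11), (15, 11), (19, 14), (20, 3)] -> pick v8 -> 9
v21: WRITE a=7  (a history now [(1, 16), (4, 2), (6, 9), (7, 12), (11, 3), (14, 2), (16, 0), (17, 4), (18, 9), (21, 7)])
v22: WRITE a=15  (a history now [(1, 16), (4, 2), (6, 9), (7, 12), (11, 3), (14, 2), (16, 0), (17, 4), (18, 9), (21, 7), (22, 15)])
v23: WRITE b=12  (b history now [(2, 5), (3, 11), (5, 0), (8, 9), (9, 14), (10, 5), (12, 6), (13, 11), (15, 11), (19, 14), (20, 3), (23, 12)])
Read results in order: ['16', '11', '11', '12', '11', '3', '0', '0', '12', '9']
NONE count = 0

Answer: 0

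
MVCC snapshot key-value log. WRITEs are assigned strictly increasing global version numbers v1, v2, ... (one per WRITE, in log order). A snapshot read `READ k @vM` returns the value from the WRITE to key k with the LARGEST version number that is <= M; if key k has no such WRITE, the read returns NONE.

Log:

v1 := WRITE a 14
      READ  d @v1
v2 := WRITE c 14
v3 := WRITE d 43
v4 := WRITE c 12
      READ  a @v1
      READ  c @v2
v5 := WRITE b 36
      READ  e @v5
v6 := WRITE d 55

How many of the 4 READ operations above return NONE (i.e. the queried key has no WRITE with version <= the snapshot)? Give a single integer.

v1: WRITE a=14  (a history now [(1, 14)])
READ d @v1: history=[] -> no version <= 1 -> NONE
v2: WRITE c=14  (c history now [(2, 14)])
v3: WRITE d=43  (d history now [(3, 43)])
v4: WRITE c=12  (c history now [(2, 14), (4, 12)])
READ a @v1: history=[(1, 14)] -> pick v1 -> 14
READ c @v2: history=[(2, 14), (4, 12)] -> pick v2 -> 14
v5: WRITE b=36  (b history now [(5, 36)])
READ e @v5: history=[] -> no version <= 5 -> NONE
v6: WRITE d=55  (d history now [(3, 43), (6, 55)])
Read results in order: ['NONE', '14', '14', 'NONE']
NONE count = 2

Answer: 2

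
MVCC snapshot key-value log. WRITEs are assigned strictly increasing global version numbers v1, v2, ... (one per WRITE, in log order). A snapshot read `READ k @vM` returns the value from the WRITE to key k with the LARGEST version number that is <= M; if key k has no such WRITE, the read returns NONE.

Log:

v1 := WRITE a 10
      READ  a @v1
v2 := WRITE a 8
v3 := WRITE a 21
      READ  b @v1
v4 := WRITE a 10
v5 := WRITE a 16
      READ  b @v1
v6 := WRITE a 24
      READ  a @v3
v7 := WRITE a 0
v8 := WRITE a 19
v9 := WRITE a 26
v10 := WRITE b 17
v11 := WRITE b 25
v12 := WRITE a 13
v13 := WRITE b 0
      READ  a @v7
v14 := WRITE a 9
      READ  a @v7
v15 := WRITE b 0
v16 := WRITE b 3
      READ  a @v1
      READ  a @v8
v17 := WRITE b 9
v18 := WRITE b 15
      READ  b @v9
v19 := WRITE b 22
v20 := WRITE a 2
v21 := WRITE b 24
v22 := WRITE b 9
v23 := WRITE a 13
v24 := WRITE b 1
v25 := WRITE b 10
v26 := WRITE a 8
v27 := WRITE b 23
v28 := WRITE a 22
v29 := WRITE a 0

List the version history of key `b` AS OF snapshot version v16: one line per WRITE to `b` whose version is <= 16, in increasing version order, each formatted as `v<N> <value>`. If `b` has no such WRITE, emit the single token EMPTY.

Answer: v10 17
v11 25
v13 0
v15 0
v16 3

Derivation:
Scan writes for key=b with version <= 16:
  v1 WRITE a 10 -> skip
  v2 WRITE a 8 -> skip
  v3 WRITE a 21 -> skip
  v4 WRITE a 10 -> skip
  v5 WRITE a 16 -> skip
  v6 WRITE a 24 -> skip
  v7 WRITE a 0 -> skip
  v8 WRITE a 19 -> skip
  v9 WRITE a 26 -> skip
  v10 WRITE b 17 -> keep
  v11 WRITE b 25 -> keep
  v12 WRITE a 13 -> skip
  v13 WRITE b 0 -> keep
  v14 WRITE a 9 -> skip
  v15 WRITE b 0 -> keep
  v16 WRITE b 3 -> keep
  v17 WRITE b 9 -> drop (> snap)
  v18 WRITE b 15 -> drop (> snap)
  v19 WRITE b 22 -> drop (> snap)
  v20 WRITE a 2 -> skip
  v21 WRITE b 24 -> drop (> snap)
  v22 WRITE b 9 -> drop (> snap)
  v23 WRITE a 13 -> skip
  v24 WRITE b 1 -> drop (> snap)
  v25 WRITE b 10 -> drop (> snap)
  v26 WRITE a 8 -> skip
  v27 WRITE b 23 -> drop (> snap)
  v28 WRITE a 22 -> skip
  v29 WRITE a 0 -> skip
Collected: [(10, 17), (11, 25), (13, 0), (15, 0), (16, 3)]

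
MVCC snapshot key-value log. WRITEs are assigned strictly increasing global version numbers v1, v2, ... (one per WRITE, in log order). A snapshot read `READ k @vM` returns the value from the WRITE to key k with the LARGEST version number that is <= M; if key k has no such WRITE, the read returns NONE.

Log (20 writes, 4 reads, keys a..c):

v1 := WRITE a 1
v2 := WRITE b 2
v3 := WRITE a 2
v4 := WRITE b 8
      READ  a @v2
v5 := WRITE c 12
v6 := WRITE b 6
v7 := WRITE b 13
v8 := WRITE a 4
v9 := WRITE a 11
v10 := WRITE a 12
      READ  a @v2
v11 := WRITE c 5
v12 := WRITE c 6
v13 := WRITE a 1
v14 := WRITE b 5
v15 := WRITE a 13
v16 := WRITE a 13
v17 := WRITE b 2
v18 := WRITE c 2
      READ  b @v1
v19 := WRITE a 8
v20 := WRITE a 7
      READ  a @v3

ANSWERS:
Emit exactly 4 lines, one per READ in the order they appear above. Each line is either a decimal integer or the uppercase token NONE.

v1: WRITE a=1  (a history now [(1, 1)])
v2: WRITE b=2  (b history now [(2, 2)])
v3: WRITE a=2  (a history now [(1, 1), (3, 2)])
v4: WRITE b=8  (b history now [(2, 2), (4, 8)])
READ a @v2: history=[(1, 1), (3, 2)] -> pick v1 -> 1
v5: WRITE c=12  (c history now [(5, 12)])
v6: WRITE b=6  (b history now [(2, 2), (4, 8), (6, 6)])
v7: WRITE b=13  (b history now [(2, 2), (4, 8), (6, 6), (7, 13)])
v8: WRITE a=4  (a history now [(1, 1), (3, 2), (8, 4)])
v9: WRITE a=11  (a history now [(1, 1), (3, 2), (8, 4), (9, 11)])
v10: WRITE a=12  (a history now [(1, 1), (3, 2), (8, 4), (9, 11), (10, 12)])
READ a @v2: history=[(1, 1), (3, 2), (8, 4), (9, 11), (10, 12)] -> pick v1 -> 1
v11: WRITE c=5  (c history now [(5, 12), (11, 5)])
v12: WRITE c=6  (c history now [(5, 12), (11, 5), (12, 6)])
v13: WRITE a=1  (a history now [(1, 1), (3, 2), (8, 4), (9, 11), (10, 12), (13, 1)])
v14: WRITE b=5  (b history now [(2, 2), (4, 8), (6, 6), (7, 13), (14, 5)])
v15: WRITE a=13  (a history now [(1, 1), (3, 2), (8, 4), (9, 11), (10, 12), (13, 1), (15, 13)])
v16: WRITE a=13  (a history now [(1, 1), (3, 2), (8, 4), (9, 11), (10, 12), (13, 1), (15, 13), (16, 13)])
v17: WRITE b=2  (b history now [(2, 2), (4, 8), (6, 6), (7, 13), (14, 5), (17, 2)])
v18: WRITE c=2  (c history now [(5, 12), (11, 5), (12, 6), (18, 2)])
READ b @v1: history=[(2, 2), (4, 8), (6, 6), (7, 13), (14, 5), (17, 2)] -> no version <= 1 -> NONE
v19: WRITE a=8  (a history now [(1, 1), (3, 2), (8, 4), (9, 11), (10, 12), (13, 1), (15, 13), (16, 13), (19, 8)])
v20: WRITE a=7  (a history now [(1, 1), (3, 2), (8, 4), (9, 11), (10, 12), (13, 1), (15, 13), (16, 13), (19, 8), (20, 7)])
READ a @v3: history=[(1, 1), (3, 2), (8, 4), (9, 11), (10, 12), (13, 1), (15, 13), (16, 13), (19, 8), (20, 7)] -> pick v3 -> 2

Answer: 1
1
NONE
2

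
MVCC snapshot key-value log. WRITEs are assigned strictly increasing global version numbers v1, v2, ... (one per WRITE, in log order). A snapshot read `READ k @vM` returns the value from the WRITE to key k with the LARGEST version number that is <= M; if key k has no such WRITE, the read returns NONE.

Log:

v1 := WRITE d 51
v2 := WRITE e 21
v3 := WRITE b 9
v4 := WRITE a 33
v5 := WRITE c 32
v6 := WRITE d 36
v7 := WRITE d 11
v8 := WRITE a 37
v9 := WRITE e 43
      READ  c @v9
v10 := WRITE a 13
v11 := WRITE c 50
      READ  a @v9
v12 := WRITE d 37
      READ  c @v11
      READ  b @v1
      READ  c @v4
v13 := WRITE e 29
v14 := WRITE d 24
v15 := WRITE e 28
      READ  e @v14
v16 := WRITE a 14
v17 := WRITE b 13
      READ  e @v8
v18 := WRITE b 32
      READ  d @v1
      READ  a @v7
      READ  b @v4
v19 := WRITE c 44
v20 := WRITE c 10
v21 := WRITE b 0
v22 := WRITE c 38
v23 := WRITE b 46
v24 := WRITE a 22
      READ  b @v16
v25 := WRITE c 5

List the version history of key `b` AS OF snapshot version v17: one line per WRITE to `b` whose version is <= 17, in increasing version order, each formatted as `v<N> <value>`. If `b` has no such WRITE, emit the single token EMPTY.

Answer: v3 9
v17 13

Derivation:
Scan writes for key=b with version <= 17:
  v1 WRITE d 51 -> skip
  v2 WRITE e 21 -> skip
  v3 WRITE b 9 -> keep
  v4 WRITE a 33 -> skip
  v5 WRITE c 32 -> skip
  v6 WRITE d 36 -> skip
  v7 WRITE d 11 -> skip
  v8 WRITE a 37 -> skip
  v9 WRITE e 43 -> skip
  v10 WRITE a 13 -> skip
  v11 WRITE c 50 -> skip
  v12 WRITE d 37 -> skip
  v13 WRITE e 29 -> skip
  v14 WRITE d 24 -> skip
  v15 WRITE e 28 -> skip
  v16 WRITE a 14 -> skip
  v17 WRITE b 13 -> keep
  v18 WRITE b 32 -> drop (> snap)
  v19 WRITE c 44 -> skip
  v20 WRITE c 10 -> skip
  v21 WRITE b 0 -> drop (> snap)
  v22 WRITE c 38 -> skip
  v23 WRITE b 46 -> drop (> snap)
  v24 WRITE a 22 -> skip
  v25 WRITE c 5 -> skip
Collected: [(3, 9), (17, 13)]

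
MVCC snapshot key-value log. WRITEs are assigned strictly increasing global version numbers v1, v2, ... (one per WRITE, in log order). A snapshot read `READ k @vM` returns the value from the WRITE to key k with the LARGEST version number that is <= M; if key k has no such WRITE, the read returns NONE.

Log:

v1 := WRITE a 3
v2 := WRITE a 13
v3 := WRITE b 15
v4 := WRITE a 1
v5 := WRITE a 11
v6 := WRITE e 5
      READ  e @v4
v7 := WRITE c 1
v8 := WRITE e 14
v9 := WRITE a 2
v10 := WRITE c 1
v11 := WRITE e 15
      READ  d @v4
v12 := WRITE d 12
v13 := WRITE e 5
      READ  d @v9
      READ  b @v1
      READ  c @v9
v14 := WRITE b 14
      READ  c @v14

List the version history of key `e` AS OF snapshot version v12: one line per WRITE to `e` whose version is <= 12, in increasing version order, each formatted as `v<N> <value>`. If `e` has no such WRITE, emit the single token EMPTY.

Answer: v6 5
v8 14
v11 15

Derivation:
Scan writes for key=e with version <= 12:
  v1 WRITE a 3 -> skip
  v2 WRITE a 13 -> skip
  v3 WRITE b 15 -> skip
  v4 WRITE a 1 -> skip
  v5 WRITE a 11 -> skip
  v6 WRITE e 5 -> keep
  v7 WRITE c 1 -> skip
  v8 WRITE e 14 -> keep
  v9 WRITE a 2 -> skip
  v10 WRITE c 1 -> skip
  v11 WRITE e 15 -> keep
  v12 WRITE d 12 -> skip
  v13 WRITE e 5 -> drop (> snap)
  v14 WRITE b 14 -> skip
Collected: [(6, 5), (8, 14), (11, 15)]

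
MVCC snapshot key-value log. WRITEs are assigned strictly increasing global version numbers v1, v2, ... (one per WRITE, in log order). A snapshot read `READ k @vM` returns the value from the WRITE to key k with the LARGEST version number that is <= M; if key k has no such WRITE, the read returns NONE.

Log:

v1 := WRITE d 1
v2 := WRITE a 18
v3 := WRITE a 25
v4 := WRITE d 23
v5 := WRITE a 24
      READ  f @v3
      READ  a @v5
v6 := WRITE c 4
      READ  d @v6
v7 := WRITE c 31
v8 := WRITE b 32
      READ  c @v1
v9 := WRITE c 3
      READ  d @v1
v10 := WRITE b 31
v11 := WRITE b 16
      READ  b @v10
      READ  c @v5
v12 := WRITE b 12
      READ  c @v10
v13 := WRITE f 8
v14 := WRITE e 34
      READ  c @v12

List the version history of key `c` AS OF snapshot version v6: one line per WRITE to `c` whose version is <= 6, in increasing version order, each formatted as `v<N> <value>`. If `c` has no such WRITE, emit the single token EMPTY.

Answer: v6 4

Derivation:
Scan writes for key=c with version <= 6:
  v1 WRITE d 1 -> skip
  v2 WRITE a 18 -> skip
  v3 WRITE a 25 -> skip
  v4 WRITE d 23 -> skip
  v5 WRITE a 24 -> skip
  v6 WRITE c 4 -> keep
  v7 WRITE c 31 -> drop (> snap)
  v8 WRITE b 32 -> skip
  v9 WRITE c 3 -> drop (> snap)
  v10 WRITE b 31 -> skip
  v11 WRITE b 16 -> skip
  v12 WRITE b 12 -> skip
  v13 WRITE f 8 -> skip
  v14 WRITE e 34 -> skip
Collected: [(6, 4)]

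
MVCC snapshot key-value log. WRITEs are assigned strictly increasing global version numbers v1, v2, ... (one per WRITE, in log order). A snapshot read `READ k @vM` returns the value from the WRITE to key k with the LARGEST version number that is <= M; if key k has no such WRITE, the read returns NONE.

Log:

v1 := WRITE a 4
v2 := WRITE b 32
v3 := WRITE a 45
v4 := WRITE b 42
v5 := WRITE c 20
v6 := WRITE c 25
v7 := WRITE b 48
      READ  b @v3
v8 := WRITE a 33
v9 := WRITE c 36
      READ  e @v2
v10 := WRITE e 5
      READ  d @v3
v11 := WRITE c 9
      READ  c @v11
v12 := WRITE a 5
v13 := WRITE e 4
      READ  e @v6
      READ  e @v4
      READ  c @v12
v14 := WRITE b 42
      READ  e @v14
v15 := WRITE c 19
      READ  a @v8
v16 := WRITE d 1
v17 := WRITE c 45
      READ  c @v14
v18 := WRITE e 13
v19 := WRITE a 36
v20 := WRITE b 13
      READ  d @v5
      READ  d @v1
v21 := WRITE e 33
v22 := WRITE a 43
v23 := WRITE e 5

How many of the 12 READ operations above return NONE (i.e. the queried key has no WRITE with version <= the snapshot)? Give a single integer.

v1: WRITE a=4  (a history now [(1, 4)])
v2: WRITE b=32  (b history now [(2, 32)])
v3: WRITE a=45  (a history now [(1, 4), (3, 45)])
v4: WRITE b=42  (b history now [(2, 32), (4, 42)])
v5: WRITE c=20  (c history now [(5, 20)])
v6: WRITE c=25  (c history now [(5, 20), (6, 25)])
v7: WRITE b=48  (b history now [(2, 32), (4, 42), (7, 48)])
READ b @v3: history=[(2, 32), (4, 42), (7, 48)] -> pick v2 -> 32
v8: WRITE a=33  (a history now [(1, 4), (3, 45), (8, 33)])
v9: WRITE c=36  (c history now [(5, 20), (6, 25), (9, 36)])
READ e @v2: history=[] -> no version <= 2 -> NONE
v10: WRITE e=5  (e history now [(10, 5)])
READ d @v3: history=[] -> no version <= 3 -> NONE
v11: WRITE c=9  (c history now [(5, 20), (6, 25), (9, 36), (11, 9)])
READ c @v11: history=[(5, 20), (6, 25), (9, 36), (11, 9)] -> pick v11 -> 9
v12: WRITE a=5  (a history now [(1, 4), (3, 45), (8, 33), (12, 5)])
v13: WRITE e=4  (e history now [(10, 5), (13, 4)])
READ e @v6: history=[(10, 5), (13, 4)] -> no version <= 6 -> NONE
READ e @v4: history=[(10, 5), (13, 4)] -> no version <= 4 -> NONE
READ c @v12: history=[(5, 20), (6, 25), (9, 36), (11, 9)] -> pick v11 -> 9
v14: WRITE b=42  (b history now [(2, 32), (4, 42), (7, 48), (14, 42)])
READ e @v14: history=[(10, 5), (13, 4)] -> pick v13 -> 4
v15: WRITE c=19  (c history now [(5, 20), (6, 25), (9, 36), (11, 9), (15, 19)])
READ a @v8: history=[(1, 4), (3, 45), (8, 33), (12, 5)] -> pick v8 -> 33
v16: WRITE d=1  (d history now [(16, 1)])
v17: WRITE c=45  (c history now [(5, 20), (6, 25), (9, 36), (11, 9), (15, 19), (17, 45)])
READ c @v14: history=[(5, 20), (6, 25), (9, 36), (11, 9), (15, 19), (17, 45)] -> pick v11 -> 9
v18: WRITE e=13  (e history now [(10, 5), (13, 4), (18, 13)])
v19: WRITE a=36  (a history now [(1, 4), (3, 45), (8, 33), (12, 5), (19, 36)])
v20: WRITE b=13  (b history now [(2, 32), (4, 42), (7, 48), (14, 42), (20, 13)])
READ d @v5: history=[(16, 1)] -> no version <= 5 -> NONE
READ d @v1: history=[(16, 1)] -> no version <= 1 -> NONE
v21: WRITE e=33  (e history now [(10, 5), (13, 4), (18, 13), (21, 33)])
v22: WRITE a=43  (a history now [(1, 4), (3, 45), (8, 33), (12, 5), (19, 36), (22, 43)])
v23: WRITE e=5  (e history now [(10, 5), (13, 4), (18, 13), (21, 33), (23, 5)])
Read results in order: ['32', 'NONE', 'NONE', '9', 'NONE', 'NONE', '9', '4', '33', '9', 'NONE', 'NONE']
NONE count = 6

Answer: 6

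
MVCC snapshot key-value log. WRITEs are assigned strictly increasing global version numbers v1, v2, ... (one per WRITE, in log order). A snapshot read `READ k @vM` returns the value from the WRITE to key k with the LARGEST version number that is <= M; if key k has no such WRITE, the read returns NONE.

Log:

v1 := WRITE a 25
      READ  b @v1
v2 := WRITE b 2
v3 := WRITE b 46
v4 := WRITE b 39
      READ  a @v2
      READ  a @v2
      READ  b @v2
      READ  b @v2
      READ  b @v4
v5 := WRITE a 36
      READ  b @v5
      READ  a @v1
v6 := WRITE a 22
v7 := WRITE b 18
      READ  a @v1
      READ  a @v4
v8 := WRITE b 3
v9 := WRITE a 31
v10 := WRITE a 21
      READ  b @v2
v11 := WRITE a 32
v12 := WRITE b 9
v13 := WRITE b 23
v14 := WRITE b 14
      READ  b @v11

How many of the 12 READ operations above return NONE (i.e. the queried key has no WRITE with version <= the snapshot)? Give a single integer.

Answer: 1

Derivation:
v1: WRITE a=25  (a history now [(1, 25)])
READ b @v1: history=[] -> no version <= 1 -> NONE
v2: WRITE b=2  (b history now [(2, 2)])
v3: WRITE b=46  (b history now [(2, 2), (3, 46)])
v4: WRITE b=39  (b history now [(2, 2), (3, 46), (4, 39)])
READ a @v2: history=[(1, 25)] -> pick v1 -> 25
READ a @v2: history=[(1, 25)] -> pick v1 -> 25
READ b @v2: history=[(2, 2), (3, 46), (4, 39)] -> pick v2 -> 2
READ b @v2: history=[(2, 2), (3, 46), (4, 39)] -> pick v2 -> 2
READ b @v4: history=[(2, 2), (3, 46), (4, 39)] -> pick v4 -> 39
v5: WRITE a=36  (a history now [(1, 25), (5, 36)])
READ b @v5: history=[(2, 2), (3, 46), (4, 39)] -> pick v4 -> 39
READ a @v1: history=[(1, 25), (5, 36)] -> pick v1 -> 25
v6: WRITE a=22  (a history now [(1, 25), (5, 36), (6, 22)])
v7: WRITE b=18  (b history now [(2, 2), (3, 46), (4, 39), (7, 18)])
READ a @v1: history=[(1, 25), (5, 36), (6, 22)] -> pick v1 -> 25
READ a @v4: history=[(1, 25), (5, 36), (6, 22)] -> pick v1 -> 25
v8: WRITE b=3  (b history now [(2, 2), (3, 46), (4, 39), (7, 18), (8, 3)])
v9: WRITE a=31  (a history now [(1, 25), (5, 36), (6, 22), (9, 31)])
v10: WRITE a=21  (a history now [(1, 25), (5, 36), (6, 22), (9, 31), (10, 21)])
READ b @v2: history=[(2, 2), (3, 46), (4, 39), (7, 18), (8, 3)] -> pick v2 -> 2
v11: WRITE a=32  (a history now [(1, 25), (5, 36), (6, 22), (9, 31), (10, 21), (11, 32)])
v12: WRITE b=9  (b history now [(2, 2), (3, 46), (4, 39), (7, 18), (8, 3), (12, 9)])
v13: WRITE b=23  (b history now [(2, 2), (3, 46), (4, 39), (7, 18), (8, 3), (12, 9), (13, 23)])
v14: WRITE b=14  (b history now [(2, 2), (3, 46), (4, 39), (7, 18), (8, 3), (12, 9), (13, 23), (14, 14)])
READ b @v11: history=[(2, 2), (3, 46), (4, 39), (7, 18), (8, 3), (12, 9), (13, 23), (14, 14)] -> pick v8 -> 3
Read results in order: ['NONE', '25', '25', '2', '2', '39', '39', '25', '25', '25', '2', '3']
NONE count = 1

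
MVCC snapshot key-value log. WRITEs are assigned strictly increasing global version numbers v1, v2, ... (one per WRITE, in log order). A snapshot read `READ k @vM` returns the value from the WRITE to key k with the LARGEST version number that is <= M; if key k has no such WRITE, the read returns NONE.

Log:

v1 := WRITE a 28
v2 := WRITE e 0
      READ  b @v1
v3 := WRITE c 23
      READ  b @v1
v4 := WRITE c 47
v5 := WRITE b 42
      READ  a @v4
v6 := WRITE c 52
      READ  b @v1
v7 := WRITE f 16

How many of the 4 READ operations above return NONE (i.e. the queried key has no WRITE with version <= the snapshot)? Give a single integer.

Answer: 3

Derivation:
v1: WRITE a=28  (a history now [(1, 28)])
v2: WRITE e=0  (e history now [(2, 0)])
READ b @v1: history=[] -> no version <= 1 -> NONE
v3: WRITE c=23  (c history now [(3, 23)])
READ b @v1: history=[] -> no version <= 1 -> NONE
v4: WRITE c=47  (c history now [(3, 23), (4, 47)])
v5: WRITE b=42  (b history now [(5, 42)])
READ a @v4: history=[(1, 28)] -> pick v1 -> 28
v6: WRITE c=52  (c history now [(3, 23), (4, 47), (6, 52)])
READ b @v1: history=[(5, 42)] -> no version <= 1 -> NONE
v7: WRITE f=16  (f history now [(7, 16)])
Read results in order: ['NONE', 'NONE', '28', 'NONE']
NONE count = 3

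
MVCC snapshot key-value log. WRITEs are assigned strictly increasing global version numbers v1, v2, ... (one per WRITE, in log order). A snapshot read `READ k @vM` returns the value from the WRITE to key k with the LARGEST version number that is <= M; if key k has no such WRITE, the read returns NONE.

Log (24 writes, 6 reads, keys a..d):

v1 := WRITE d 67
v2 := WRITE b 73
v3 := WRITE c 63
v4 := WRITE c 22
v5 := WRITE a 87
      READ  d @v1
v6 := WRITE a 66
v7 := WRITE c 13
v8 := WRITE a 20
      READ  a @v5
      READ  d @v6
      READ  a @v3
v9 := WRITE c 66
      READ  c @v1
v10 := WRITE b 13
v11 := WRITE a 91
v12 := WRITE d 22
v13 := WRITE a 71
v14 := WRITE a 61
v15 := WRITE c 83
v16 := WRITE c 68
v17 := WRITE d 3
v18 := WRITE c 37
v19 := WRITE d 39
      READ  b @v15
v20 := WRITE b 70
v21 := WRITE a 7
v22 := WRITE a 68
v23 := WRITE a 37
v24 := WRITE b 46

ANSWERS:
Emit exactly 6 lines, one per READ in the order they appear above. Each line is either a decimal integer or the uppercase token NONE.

Answer: 67
87
67
NONE
NONE
13

Derivation:
v1: WRITE d=67  (d history now [(1, 67)])
v2: WRITE b=73  (b history now [(2, 73)])
v3: WRITE c=63  (c history now [(3, 63)])
v4: WRITE c=22  (c history now [(3, 63), (4, 22)])
v5: WRITE a=87  (a history now [(5, 87)])
READ d @v1: history=[(1, 67)] -> pick v1 -> 67
v6: WRITE a=66  (a history now [(5, 87), (6, 66)])
v7: WRITE c=13  (c history now [(3, 63), (4, 22), (7, 13)])
v8: WRITE a=20  (a history now [(5, 87), (6, 66), (8, 20)])
READ a @v5: history=[(5, 87), (6, 66), (8, 20)] -> pick v5 -> 87
READ d @v6: history=[(1, 67)] -> pick v1 -> 67
READ a @v3: history=[(5, 87), (6, 66), (8, 20)] -> no version <= 3 -> NONE
v9: WRITE c=66  (c history now [(3, 63), (4, 22), (7, 13), (9, 66)])
READ c @v1: history=[(3, 63), (4, 22), (7, 13), (9, 66)] -> no version <= 1 -> NONE
v10: WRITE b=13  (b history now [(2, 73), (10, 13)])
v11: WRITE a=91  (a history now [(5, 87), (6, 66), (8, 20), (11, 91)])
v12: WRITE d=22  (d history now [(1, 67), (12, 22)])
v13: WRITE a=71  (a history now [(5, 87), (6, 66), (8, 20), (11, 91), (13, 71)])
v14: WRITE a=61  (a history now [(5, 87), (6, 66), (8, 20), (11, 91), (13, 71), (14, 61)])
v15: WRITE c=83  (c history now [(3, 63), (4, 22), (7, 13), (9, 66), (15, 83)])
v16: WRITE c=68  (c history now [(3, 63), (4, 22), (7, 13), (9, 66), (15, 83), (16, 68)])
v17: WRITE d=3  (d history now [(1, 67), (12, 22), (17, 3)])
v18: WRITE c=37  (c history now [(3, 63), (4, 22), (7, 13), (9, 66), (15, 83), (16, 68), (18, 37)])
v19: WRITE d=39  (d history now [(1, 67), (12, 22), (17, 3), (19, 39)])
READ b @v15: history=[(2, 73), (10, 13)] -> pick v10 -> 13
v20: WRITE b=70  (b history now [(2, 73), (10, 13), (20, 70)])
v21: WRITE a=7  (a history now [(5, 87), (6, 66), (8, 20), (11, 91), (13, 71), (14, 61), (21, 7)])
v22: WRITE a=68  (a history now [(5, 87), (6, 66), (8, 20), (11, 91), (13, 71), (14, 61), (21, 7), (22, 68)])
v23: WRITE a=37  (a history now [(5, 87), (6, 66), (8, 20), (11, 91), (13, 71), (14, 61), (21, 7), (22, 68), (23, 37)])
v24: WRITE b=46  (b history now [(2, 73), (10, 13), (20, 70), (24, 46)])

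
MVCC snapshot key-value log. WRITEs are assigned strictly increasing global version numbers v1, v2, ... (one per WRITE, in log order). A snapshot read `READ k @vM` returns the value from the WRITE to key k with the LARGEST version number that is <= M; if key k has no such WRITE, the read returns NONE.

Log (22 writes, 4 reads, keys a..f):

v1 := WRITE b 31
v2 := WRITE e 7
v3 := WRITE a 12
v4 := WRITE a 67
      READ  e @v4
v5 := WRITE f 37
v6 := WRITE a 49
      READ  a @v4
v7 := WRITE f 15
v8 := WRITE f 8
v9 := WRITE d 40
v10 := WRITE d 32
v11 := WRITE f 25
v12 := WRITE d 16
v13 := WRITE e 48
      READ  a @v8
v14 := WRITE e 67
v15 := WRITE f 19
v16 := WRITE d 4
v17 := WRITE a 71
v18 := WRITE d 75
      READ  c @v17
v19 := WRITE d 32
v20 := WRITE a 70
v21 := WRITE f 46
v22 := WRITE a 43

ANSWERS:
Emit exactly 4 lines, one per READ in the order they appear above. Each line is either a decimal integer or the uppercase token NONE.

Answer: 7
67
49
NONE

Derivation:
v1: WRITE b=31  (b history now [(1, 31)])
v2: WRITE e=7  (e history now [(2, 7)])
v3: WRITE a=12  (a history now [(3, 12)])
v4: WRITE a=67  (a history now [(3, 12), (4, 67)])
READ e @v4: history=[(2, 7)] -> pick v2 -> 7
v5: WRITE f=37  (f history now [(5, 37)])
v6: WRITE a=49  (a history now [(3, 12), (4, 67), (6, 49)])
READ a @v4: history=[(3, 12), (4, 67), (6, 49)] -> pick v4 -> 67
v7: WRITE f=15  (f history now [(5, 37), (7, 15)])
v8: WRITE f=8  (f history now [(5, 37), (7, 15), (8, 8)])
v9: WRITE d=40  (d history now [(9, 40)])
v10: WRITE d=32  (d history now [(9, 40), (10, 32)])
v11: WRITE f=25  (f history now [(5, 37), (7, 15), (8, 8), (11, 25)])
v12: WRITE d=16  (d history now [(9, 40), (10, 32), (12, 16)])
v13: WRITE e=48  (e history now [(2, 7), (13, 48)])
READ a @v8: history=[(3, 12), (4, 67), (6, 49)] -> pick v6 -> 49
v14: WRITE e=67  (e history now [(2, 7), (13, 48), (14, 67)])
v15: WRITE f=19  (f history now [(5, 37), (7, 15), (8, 8), (11, 25), (15, 19)])
v16: WRITE d=4  (d history now [(9, 40), (10, 32), (12, 16), (16, 4)])
v17: WRITE a=71  (a history now [(3, 12), (4, 67), (6, 49), (17, 71)])
v18: WRITE d=75  (d history now [(9, 40), (10, 32), (12, 16), (16, 4), (18, 75)])
READ c @v17: history=[] -> no version <= 17 -> NONE
v19: WRITE d=32  (d history now [(9, 40), (10, 32), (12, 16), (16, 4), (18, 75), (19, 32)])
v20: WRITE a=70  (a history now [(3, 12), (4, 67), (6, 49), (17, 71), (20, 70)])
v21: WRITE f=46  (f history now [(5, 37), (7, 15), (8, 8), (11, 25), (15, 19), (21, 46)])
v22: WRITE a=43  (a history now [(3, 12), (4, 67), (6, 49), (17, 71), (20, 70), (22, 43)])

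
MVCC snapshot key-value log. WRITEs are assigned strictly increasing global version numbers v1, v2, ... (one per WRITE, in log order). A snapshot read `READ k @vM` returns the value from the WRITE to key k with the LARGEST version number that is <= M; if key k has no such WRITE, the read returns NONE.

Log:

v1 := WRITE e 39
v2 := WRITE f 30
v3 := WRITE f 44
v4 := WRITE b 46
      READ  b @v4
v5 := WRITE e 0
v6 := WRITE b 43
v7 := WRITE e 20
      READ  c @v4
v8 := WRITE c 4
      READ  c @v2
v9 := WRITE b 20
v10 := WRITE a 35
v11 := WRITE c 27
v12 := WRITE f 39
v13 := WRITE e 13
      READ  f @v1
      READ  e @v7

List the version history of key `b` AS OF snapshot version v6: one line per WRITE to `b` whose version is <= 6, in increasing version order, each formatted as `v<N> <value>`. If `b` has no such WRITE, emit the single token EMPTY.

Scan writes for key=b with version <= 6:
  v1 WRITE e 39 -> skip
  v2 WRITE f 30 -> skip
  v3 WRITE f 44 -> skip
  v4 WRITE b 46 -> keep
  v5 WRITE e 0 -> skip
  v6 WRITE b 43 -> keep
  v7 WRITE e 20 -> skip
  v8 WRITE c 4 -> skip
  v9 WRITE b 20 -> drop (> snap)
  v10 WRITE a 35 -> skip
  v11 WRITE c 27 -> skip
  v12 WRITE f 39 -> skip
  v13 WRITE e 13 -> skip
Collected: [(4, 46), (6, 43)]

Answer: v4 46
v6 43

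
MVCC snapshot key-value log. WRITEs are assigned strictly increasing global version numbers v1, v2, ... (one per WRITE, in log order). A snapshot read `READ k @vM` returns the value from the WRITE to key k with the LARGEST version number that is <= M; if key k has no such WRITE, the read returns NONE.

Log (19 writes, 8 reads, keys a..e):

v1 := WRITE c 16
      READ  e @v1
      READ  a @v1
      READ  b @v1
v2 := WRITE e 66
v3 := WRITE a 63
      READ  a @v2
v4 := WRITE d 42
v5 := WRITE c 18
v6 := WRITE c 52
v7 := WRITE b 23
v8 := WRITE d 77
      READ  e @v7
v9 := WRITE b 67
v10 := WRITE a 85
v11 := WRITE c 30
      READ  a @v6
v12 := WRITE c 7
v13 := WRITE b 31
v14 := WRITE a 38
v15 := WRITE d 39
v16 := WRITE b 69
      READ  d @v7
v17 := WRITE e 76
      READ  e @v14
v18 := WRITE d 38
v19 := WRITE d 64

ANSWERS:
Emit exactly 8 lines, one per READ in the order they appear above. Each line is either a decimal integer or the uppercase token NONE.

v1: WRITE c=16  (c history now [(1, 16)])
READ e @v1: history=[] -> no version <= 1 -> NONE
READ a @v1: history=[] -> no version <= 1 -> NONE
READ b @v1: history=[] -> no version <= 1 -> NONE
v2: WRITE e=66  (e history now [(2, 66)])
v3: WRITE a=63  (a history now [(3, 63)])
READ a @v2: history=[(3, 63)] -> no version <= 2 -> NONE
v4: WRITE d=42  (d history now [(4, 42)])
v5: WRITE c=18  (c history now [(1, 16), (5, 18)])
v6: WRITE c=52  (c history now [(1, 16), (5, 18), (6, 52)])
v7: WRITE b=23  (b history now [(7, 23)])
v8: WRITE d=77  (d history now [(4, 42), (8, 77)])
READ e @v7: history=[(2, 66)] -> pick v2 -> 66
v9: WRITE b=67  (b history now [(7, 23), (9, 67)])
v10: WRITE a=85  (a history now [(3, 63), (10, 85)])
v11: WRITE c=30  (c history now [(1, 16), (5, 18), (6, 52), (11, 30)])
READ a @v6: history=[(3, 63), (10, 85)] -> pick v3 -> 63
v12: WRITE c=7  (c history now [(1, 16), (5, 18), (6, 52), (11, 30), (12, 7)])
v13: WRITE b=31  (b history now [(7, 23), (9, 67), (13, 31)])
v14: WRITE a=38  (a history now [(3, 63), (10, 85), (14, 38)])
v15: WRITE d=39  (d history now [(4, 42), (8, 77), (15, 39)])
v16: WRITE b=69  (b history now [(7, 23), (9, 67), (13, 31), (16, 69)])
READ d @v7: history=[(4, 42), (8, 77), (15, 39)] -> pick v4 -> 42
v17: WRITE e=76  (e history now [(2, 66), (17, 76)])
READ e @v14: history=[(2, 66), (17, 76)] -> pick v2 -> 66
v18: WRITE d=38  (d history now [(4, 42), (8, 77), (15, 39), (18, 38)])
v19: WRITE d=64  (d history now [(4, 42), (8, 77), (15, 39), (18, 38), (19, 64)])

Answer: NONE
NONE
NONE
NONE
66
63
42
66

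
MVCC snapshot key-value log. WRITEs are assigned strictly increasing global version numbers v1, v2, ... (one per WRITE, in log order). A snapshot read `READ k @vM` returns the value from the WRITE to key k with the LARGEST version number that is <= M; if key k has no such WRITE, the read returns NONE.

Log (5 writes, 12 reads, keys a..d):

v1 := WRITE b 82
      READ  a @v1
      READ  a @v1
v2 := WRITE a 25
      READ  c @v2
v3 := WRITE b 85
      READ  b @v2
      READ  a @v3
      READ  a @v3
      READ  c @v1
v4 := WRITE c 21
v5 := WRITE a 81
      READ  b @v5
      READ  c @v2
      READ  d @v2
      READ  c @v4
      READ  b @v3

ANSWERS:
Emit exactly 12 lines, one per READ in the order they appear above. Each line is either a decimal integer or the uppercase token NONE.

Answer: NONE
NONE
NONE
82
25
25
NONE
85
NONE
NONE
21
85

Derivation:
v1: WRITE b=82  (b history now [(1, 82)])
READ a @v1: history=[] -> no version <= 1 -> NONE
READ a @v1: history=[] -> no version <= 1 -> NONE
v2: WRITE a=25  (a history now [(2, 25)])
READ c @v2: history=[] -> no version <= 2 -> NONE
v3: WRITE b=85  (b history now [(1, 82), (3, 85)])
READ b @v2: history=[(1, 82), (3, 85)] -> pick v1 -> 82
READ a @v3: history=[(2, 25)] -> pick v2 -> 25
READ a @v3: history=[(2, 25)] -> pick v2 -> 25
READ c @v1: history=[] -> no version <= 1 -> NONE
v4: WRITE c=21  (c history now [(4, 21)])
v5: WRITE a=81  (a history now [(2, 25), (5, 81)])
READ b @v5: history=[(1, 82), (3, 85)] -> pick v3 -> 85
READ c @v2: history=[(4, 21)] -> no version <= 2 -> NONE
READ d @v2: history=[] -> no version <= 2 -> NONE
READ c @v4: history=[(4, 21)] -> pick v4 -> 21
READ b @v3: history=[(1, 82), (3, 85)] -> pick v3 -> 85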